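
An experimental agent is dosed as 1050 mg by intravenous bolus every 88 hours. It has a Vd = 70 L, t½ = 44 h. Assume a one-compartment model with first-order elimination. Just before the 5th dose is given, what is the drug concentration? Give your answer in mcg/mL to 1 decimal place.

5.0 mcg/mL

f = (1/2)^(τ/t½) = (1/2)^(88/44) ≈ 0.2500.
C₀ = D/Vd = 1050/70 ≈ 15.000 mcg/mL.
Before the 5th dose, 4 doses have been given. Superposition: Cmin = C₀·(f + f² + … + f^4).
≈ 15.000 × (0.2500 + 0.0625 + 0.0156 + 0.0039) ≈ 15.000 × 0.3320 ≈ 4.980 mcg/mL.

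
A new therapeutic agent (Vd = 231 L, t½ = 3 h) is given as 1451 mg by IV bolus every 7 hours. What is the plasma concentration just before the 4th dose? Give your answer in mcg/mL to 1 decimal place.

1.5 mcg/mL

f = (1/2)^(τ/t½) = (1/2)^(7/3) ≈ 0.1984.
C₀ = D/Vd = 1451/231 ≈ 6.281 mcg/mL.
Before the 4th dose, 3 doses have been given. Superposition: Cmin = C₀·(f + f² + … + f^3).
≈ 6.281 × (0.1984 + 0.0394 + 0.0078) ≈ 6.281 × 0.2456 ≈ 1.543 mcg/mL.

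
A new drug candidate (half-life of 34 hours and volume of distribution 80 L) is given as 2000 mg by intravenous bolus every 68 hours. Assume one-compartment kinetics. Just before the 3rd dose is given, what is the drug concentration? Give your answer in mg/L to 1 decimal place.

f = (1/2)^(τ/t½) = (1/2)^(68/34) ≈ 0.2500.
C₀ = D/Vd = 2000/80 ≈ 25.000 mg/L.
Before the 3rd dose, 2 doses have been given. Superposition: Cmin = C₀·(f + f²).
≈ 25.000 × (0.2500 + 0.0625) ≈ 25.000 × 0.3125 ≈ 7.812 mg/L.

7.8 mg/L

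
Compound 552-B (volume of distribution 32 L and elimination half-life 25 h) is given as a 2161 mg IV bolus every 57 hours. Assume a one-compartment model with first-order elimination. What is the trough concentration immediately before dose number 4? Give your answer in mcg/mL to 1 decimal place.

f = (1/2)^(τ/t½) = (1/2)^(57/25) ≈ 0.2059.
C₀ = D/Vd = 2161/32 ≈ 67.531 mcg/mL.
Before the 4th dose, 3 doses have been given. Superposition: Cmin = C₀·(f + f² + … + f^3).
≈ 67.531 × (0.2059 + 0.0424 + 0.0087) ≈ 67.531 × 0.2570 ≈ 17.355 mcg/mL.

17.4 mcg/mL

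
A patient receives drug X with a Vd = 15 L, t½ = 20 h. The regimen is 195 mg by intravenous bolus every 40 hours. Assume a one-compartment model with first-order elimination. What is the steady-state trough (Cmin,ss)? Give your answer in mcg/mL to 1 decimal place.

The dosing interval is 2 half-lives, so f = 2^(−2) = 0.25.
At steady state, R = 1/(1 − 0.25) = 4/3.
Single-dose peak C₀ = D/Vd = 195/15 = 13 mcg/mL.
Steady-state peak Cmax,ss = C₀·R = 13 × 4/3 ≈ 17.333 mcg/mL.
Steady-state trough Cmin,ss = Cmax,ss·f ≈ 17.333 × 0.25 ≈ 4.333 mcg/mL.

4.3 mcg/mL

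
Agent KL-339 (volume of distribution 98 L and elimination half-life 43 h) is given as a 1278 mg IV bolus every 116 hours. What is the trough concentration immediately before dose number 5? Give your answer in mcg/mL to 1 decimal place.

f = (1/2)^(τ/t½) = (1/2)^(116/43) ≈ 0.1541.
C₀ = D/Vd = 1278/98 ≈ 13.041 mcg/mL.
Before the 5th dose, 4 doses have been given. Superposition: Cmin = C₀·(f + f² + … + f^4).
≈ 13.041 × (0.1541 + 0.0237 + 0.0037 + 0.0006) ≈ 13.041 × 0.1821 ≈ 2.375 mcg/mL.

2.4 mcg/mL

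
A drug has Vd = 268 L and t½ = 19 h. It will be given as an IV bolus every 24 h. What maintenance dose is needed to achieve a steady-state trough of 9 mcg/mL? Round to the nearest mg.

3377 mg

τ/t½ = 24/19 ≈ 1.2632, so f = (1/2)^(24/19) ≈ 0.416631.
Cmin,ss = (D/Vd)·f/(1−f), so D = Cmin,ss·Vd·(1−f)/f.
D = 9 × 268 × (1−f)/f ≈ 9 × 268 × 1.40021 ≈ 3377.31 mg.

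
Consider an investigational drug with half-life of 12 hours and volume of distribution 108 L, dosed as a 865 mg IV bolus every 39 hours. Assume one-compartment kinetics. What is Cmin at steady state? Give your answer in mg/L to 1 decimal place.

0.9 mg/L

τ/t½ = 39/12 ≈ 3.25, so fraction remaining f = (1/2)^(39/12) ≈ 0.1051.
Each bolus raises the concentration by D/Vd = 865/108 ≈ 8.009 mg/L.
Steady-state trough Cmin,ss = C₀·f/(1−f) ≈ 8.009 × 0.1051/0.8949 ≈ 0.941 mg/L.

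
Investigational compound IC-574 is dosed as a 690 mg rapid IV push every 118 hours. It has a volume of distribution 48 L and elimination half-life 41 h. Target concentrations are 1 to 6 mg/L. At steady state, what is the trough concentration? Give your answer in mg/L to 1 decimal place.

2.3 mg/L

Over one 118-h interval, 118/41 ≈ 2.878 half-lives elapse, leaving f ≈ 0.1360 of each dose.
Each bolus raises the concentration by D/Vd = 690/48 ≈ 14.375 mg/L.
Steady-state trough Cmin,ss = C₀·f/(1−f) ≈ 14.375 × 0.1360/0.8640 ≈ 2.263 mg/L.
Trough 2.3 mg/L vs MEC 1 mg/L: adequate.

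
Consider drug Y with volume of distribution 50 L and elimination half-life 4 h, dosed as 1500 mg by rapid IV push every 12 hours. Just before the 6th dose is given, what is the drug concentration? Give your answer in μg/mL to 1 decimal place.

f = (1/2)^(τ/t½) = (1/2)^(12/4) ≈ 0.1250.
C₀ = D/Vd = 1500/50 ≈ 30.000 μg/mL.
Before the 6th dose, 5 doses have been given. Superposition: Cmin = C₀·(f + f² + … + f^5).
≈ 30.000 × (0.1250 + 0.0156 + 0.0020 + 0.0002 + 0.0000) ≈ 30.000 × 0.1428 ≈ 4.284 μg/mL.

4.3 μg/mL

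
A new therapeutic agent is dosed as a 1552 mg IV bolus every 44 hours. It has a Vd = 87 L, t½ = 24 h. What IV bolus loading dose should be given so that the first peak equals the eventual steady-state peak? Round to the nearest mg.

2157 mg

f = (1/2)^(44/24) ≈ 0.280616; accumulation ratio R = 1/(1−f) ≈ 1.39008.
Loading dose to hit Cmax,ss on first dose: D_load = D_maint·R ≈ 1552 × 1.39008 ≈ 2157.40 mg.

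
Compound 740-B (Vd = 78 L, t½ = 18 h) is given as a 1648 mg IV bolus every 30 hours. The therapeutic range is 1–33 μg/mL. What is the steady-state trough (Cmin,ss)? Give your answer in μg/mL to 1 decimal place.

k = ln2/t½ = ln2/18 ≈ 0.038508 h⁻¹; fraction remaining f = e^(−kτ) = e^(−0.038508×30) ≈ 0.3150.
At steady state, accumulation factor R = 1/(1 − e^(−kτ)) ≈ 1.4599.
Single-dose peak C₀ = D/Vd = 1648/78 ≈ 21.128 μg/mL.
Cmax,ss = C₀/(1 − f) ≈ 21.128/0.6850 ≈ 30.844 μg/mL.
One interval later, Cmin,ss = Cmax,ss·e^(−kτ) ≈ 30.844 × 0.3150 ≈ 9.716 μg/mL.
Trough 9.7 μg/mL vs MEC 1 μg/mL: adequate.

9.7 μg/mL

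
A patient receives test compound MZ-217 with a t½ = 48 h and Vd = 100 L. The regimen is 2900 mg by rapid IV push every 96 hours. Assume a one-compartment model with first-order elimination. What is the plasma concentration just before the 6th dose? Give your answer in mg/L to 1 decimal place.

f = (1/2)^(τ/t½) = (1/2)^(96/48) ≈ 0.2500.
C₀ = D/Vd = 2900/100 ≈ 29.000 mg/L.
Before the 6th dose, 5 doses have been given. Superposition: Cmin = C₀·(f + f² + … + f^5).
≈ 29.000 × (0.2500 + 0.0625 + 0.0156 + 0.0039 + 0.0010) ≈ 29.000 × 0.3330 ≈ 9.657 mg/L.

9.7 mg/L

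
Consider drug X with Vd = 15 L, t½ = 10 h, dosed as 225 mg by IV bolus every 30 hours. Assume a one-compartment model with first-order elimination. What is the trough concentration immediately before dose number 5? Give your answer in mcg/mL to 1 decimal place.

f = (1/2)^(τ/t½) = (1/2)^(30/10) ≈ 0.1250.
C₀ = D/Vd = 225/15 ≈ 15.000 mcg/mL.
Before the 5th dose, 4 doses have been given. Superposition: Cmin = C₀·(f + f² + … + f^4).
≈ 15.000 × (0.1250 + 0.0156 + 0.0020 + 0.0002) ≈ 15.000 × 0.1428 ≈ 2.142 mcg/mL.

2.1 mcg/mL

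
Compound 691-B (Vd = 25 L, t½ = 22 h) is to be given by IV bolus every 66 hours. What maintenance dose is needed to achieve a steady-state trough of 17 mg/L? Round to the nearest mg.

τ/t½ = 66/22 ≈ 3, so f = (1/2)^(66/22) ≈ 0.125000.
Cmin,ss = (D/Vd)·f/(1−f), so D = Cmin,ss·Vd·(1−f)/f.
D = 17 × 25 × (1−f)/f ≈ 17 × 25 × 7.00000 ≈ 2975.00 mg.

2975 mg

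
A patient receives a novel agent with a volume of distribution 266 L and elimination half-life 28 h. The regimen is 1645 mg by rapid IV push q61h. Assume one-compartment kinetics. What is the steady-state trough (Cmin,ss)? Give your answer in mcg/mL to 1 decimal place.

1.8 mcg/mL

k = ln2/t½ = ln2/28 ≈ 0.024755 h⁻¹; fraction remaining f = e^(−kτ) = e^(−0.024755×61) ≈ 0.2209.
Accumulation ratio R = 1/(1 − f) ≈ 1/0.7791 ≈ 1.2835.
Each bolus raises the concentration by D/Vd = 1645/266 ≈ 6.184 mcg/mL.
Cmax,ss = C₀/(1 − f) ≈ 6.184/0.7791 ≈ 7.937 mcg/mL.
One interval later, Cmin,ss = Cmax,ss·e^(−kτ) ≈ 7.937 × 0.2209 ≈ 1.753 mcg/mL.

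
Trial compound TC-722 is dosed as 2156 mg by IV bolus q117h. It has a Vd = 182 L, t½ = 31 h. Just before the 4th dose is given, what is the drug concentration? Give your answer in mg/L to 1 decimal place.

f = (1/2)^(τ/t½) = (1/2)^(117/31) ≈ 0.0731.
C₀ = D/Vd = 2156/182 ≈ 11.846 mg/L.
Before the 4th dose, 3 doses have been given. Superposition: Cmin = C₀·(f + f² + … + f^3).
≈ 11.846 × (0.0731 + 0.0053 + 0.0004) ≈ 11.846 × 0.0788 ≈ 0.933 mg/L.

0.9 mg/L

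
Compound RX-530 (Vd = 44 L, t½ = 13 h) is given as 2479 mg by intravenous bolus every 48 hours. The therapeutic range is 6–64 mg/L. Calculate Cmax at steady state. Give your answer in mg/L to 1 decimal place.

61.1 mg/L

k = ln2/t½ = ln2/13 ≈ 0.053319 h⁻¹; fraction remaining f = e^(−kτ) = e^(−0.053319×48) ≈ 0.0774.
Accumulation ratio R = 1/(1 − f) ≈ 1/0.9226 ≈ 1.0839.
Each bolus raises the concentration by D/Vd = 2479/44 ≈ 56.341 mg/L.
Cmax,ss = C₀/(1 − f) ≈ 56.341/0.9226 ≈ 61.068 mg/L.
Peak 61.1 mg/L vs MTC 64 mg/L: below toxic threshold.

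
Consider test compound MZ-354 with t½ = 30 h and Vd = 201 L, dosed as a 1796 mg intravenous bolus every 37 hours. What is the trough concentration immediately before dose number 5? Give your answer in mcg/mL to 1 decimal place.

6.4 mcg/mL

f = (1/2)^(τ/t½) = (1/2)^(37/30) ≈ 0.4253.
C₀ = D/Vd = 1796/201 ≈ 8.935 mcg/mL.
Before the 5th dose, 4 doses have been given. Superposition: Cmin = C₀·(f + f² + … + f^4).
≈ 8.935 × (0.4253 + 0.1809 + 0.0769 + 0.0327) ≈ 8.935 × 0.7158 ≈ 6.396 mcg/mL.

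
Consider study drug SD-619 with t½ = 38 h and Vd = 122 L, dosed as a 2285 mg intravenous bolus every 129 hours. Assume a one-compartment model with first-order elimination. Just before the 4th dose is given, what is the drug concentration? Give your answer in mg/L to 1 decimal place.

2.0 mg/L

f = (1/2)^(τ/t½) = (1/2)^(129/38) ≈ 0.0951.
C₀ = D/Vd = 2285/122 ≈ 18.730 mg/L.
Before the 4th dose, 3 doses have been given. Superposition: Cmin = C₀·(f + f² + … + f^3).
≈ 18.730 × (0.0951 + 0.0090 + 0.0009) ≈ 18.730 × 0.1050 ≈ 1.967 mg/L.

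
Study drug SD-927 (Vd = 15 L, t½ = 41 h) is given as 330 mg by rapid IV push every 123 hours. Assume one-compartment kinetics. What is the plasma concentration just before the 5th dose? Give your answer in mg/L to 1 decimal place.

3.1 mg/L

f = (1/2)^(τ/t½) = (1/2)^(123/41) ≈ 0.1250.
C₀ = D/Vd = 330/15 ≈ 22.000 mg/L.
Before the 5th dose, 4 doses have been given. Superposition: Cmin = C₀·(f + f² + … + f^4).
≈ 22.000 × (0.1250 + 0.0156 + 0.0020 + 0.0002) ≈ 22.000 × 0.1428 ≈ 3.142 mg/L.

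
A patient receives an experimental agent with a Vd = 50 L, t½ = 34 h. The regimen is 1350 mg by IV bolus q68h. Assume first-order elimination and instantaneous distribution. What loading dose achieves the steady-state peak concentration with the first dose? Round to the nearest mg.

f = (1/2)^(68/34) ≈ 0.250000; accumulation ratio R = 1/(1−f) ≈ 1.33333.
Loading dose to hit Cmax,ss on first dose: D_load = D_maint·R ≈ 1350 × 1.33333 ≈ 1800.00 mg.

1800 mg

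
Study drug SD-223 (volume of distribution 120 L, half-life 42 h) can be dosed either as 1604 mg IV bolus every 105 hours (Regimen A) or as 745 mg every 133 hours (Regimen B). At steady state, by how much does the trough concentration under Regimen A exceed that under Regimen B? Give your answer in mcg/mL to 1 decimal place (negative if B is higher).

Regimen A: f = (1/2)^(105/42) ≈ 0.1768; Cmin,ss = (1604/120)·f/(1−f) ≈ 2.871 mcg/mL.
Regimen B: f = (1/2)^(133/42) ≈ 0.1114; Cmin,ss = (745/120)·f/(1−f) ≈ 0.778 mcg/mL.
Difference ≈ 2.871 − 0.778 ≈ 2.093 mcg/mL.

2.1 mcg/mL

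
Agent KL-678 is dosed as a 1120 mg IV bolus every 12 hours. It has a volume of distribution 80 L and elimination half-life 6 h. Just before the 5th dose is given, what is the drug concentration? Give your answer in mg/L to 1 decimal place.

f = (1/2)^(τ/t½) = (1/2)^(12/6) ≈ 0.2500.
C₀ = D/Vd = 1120/80 ≈ 14.000 mg/L.
Before the 5th dose, 4 doses have been given. Superposition: Cmin = C₀·(f + f² + … + f^4).
≈ 14.000 × (0.2500 + 0.0625 + 0.0156 + 0.0039) ≈ 14.000 × 0.3320 ≈ 4.648 mg/L.

4.6 mg/L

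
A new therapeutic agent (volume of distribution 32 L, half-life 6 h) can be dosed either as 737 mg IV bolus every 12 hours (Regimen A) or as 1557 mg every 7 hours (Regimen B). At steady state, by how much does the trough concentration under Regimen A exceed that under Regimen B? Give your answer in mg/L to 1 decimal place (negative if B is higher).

-31.4 mg/L

Regimen A: f = (1/2)^(12/6) ≈ 0.2500; Cmin,ss = (737/32)·f/(1−f) ≈ 7.677 mg/L.
Regimen B: f = (1/2)^(7/6) ≈ 0.4454; Cmin,ss = (1557/32)·f/(1−f) ≈ 39.076 mg/L.
Difference ≈ 7.677 − 39.076 ≈ -31.399 mg/L.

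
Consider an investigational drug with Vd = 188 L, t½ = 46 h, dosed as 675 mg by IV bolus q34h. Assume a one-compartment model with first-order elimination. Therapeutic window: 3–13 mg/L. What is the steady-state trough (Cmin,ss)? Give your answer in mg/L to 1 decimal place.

5.4 mg/L

Over one 34-h interval, 34/46 ≈ 0.73913 half-lives elapse, leaving f ≈ 0.5991 of each dose.
Accumulation ratio R = 1/(1 − f) ≈ 1/0.4009 ≈ 2.4944.
Each bolus raises the concentration by D/Vd = 675/188 ≈ 3.590 mg/L.
Steady-state peak Cmax,ss = C₀·R ≈ 3.590 × 2.4944 ≈ 8.955 mg/L.
One interval later, Cmin,ss = Cmax,ss·e^(−kτ) ≈ 8.955 × 0.5991 ≈ 5.365 mg/L.
Trough 5.4 mg/L vs MEC 3 mg/L: adequate.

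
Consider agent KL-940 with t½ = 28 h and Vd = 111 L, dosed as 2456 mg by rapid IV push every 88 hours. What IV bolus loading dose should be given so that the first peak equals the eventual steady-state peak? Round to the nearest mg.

f = (1/2)^(88/28) ≈ 0.113215; accumulation ratio R = 1/(1−f) ≈ 1.12767.
Loading dose to hit Cmax,ss on first dose: D_load = D_maint·R ≈ 2456 × 1.12767 ≈ 2769.56 mg.

2770 mg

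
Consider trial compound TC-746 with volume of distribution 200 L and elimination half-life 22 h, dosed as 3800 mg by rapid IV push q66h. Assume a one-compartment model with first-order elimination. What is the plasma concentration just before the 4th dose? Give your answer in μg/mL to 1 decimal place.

f = (1/2)^(τ/t½) = (1/2)^(66/22) ≈ 0.1250.
C₀ = D/Vd = 3800/200 ≈ 19.000 μg/mL.
Before the 4th dose, 3 doses have been given. Superposition: Cmin = C₀·(f + f² + … + f^3).
≈ 19.000 × (0.1250 + 0.0156 + 0.0020) ≈ 19.000 × 0.1426 ≈ 2.709 μg/mL.

2.7 μg/mL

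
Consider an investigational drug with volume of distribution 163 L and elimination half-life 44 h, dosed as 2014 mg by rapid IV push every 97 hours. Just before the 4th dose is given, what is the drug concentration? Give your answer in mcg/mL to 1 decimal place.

3.4 mcg/mL

f = (1/2)^(τ/t½) = (1/2)^(97/44) ≈ 0.2170.
C₀ = D/Vd = 2014/163 ≈ 12.356 mcg/mL.
Before the 4th dose, 3 doses have been given. Superposition: Cmin = C₀·(f + f² + … + f^3).
≈ 12.356 × (0.2170 + 0.0471 + 0.0102) ≈ 12.356 × 0.2743 ≈ 3.389 mcg/mL.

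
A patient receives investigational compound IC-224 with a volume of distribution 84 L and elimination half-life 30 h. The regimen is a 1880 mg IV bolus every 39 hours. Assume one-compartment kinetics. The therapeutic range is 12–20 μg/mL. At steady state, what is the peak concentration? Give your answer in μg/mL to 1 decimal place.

τ/t½ = 39/30 ≈ 1.3, so fraction remaining f = (1/2)^(39/30) ≈ 0.4061.
At steady state, accumulation factor R = 1/(1 − e^(−kτ)) ≈ 1.6838.
Single-dose peak C₀ = D/Vd = 1880/84 ≈ 22.381 μg/mL.
Steady-state peak Cmax,ss = C₀·R ≈ 22.381 × 1.6838 ≈ 37.685 μg/mL.
Peak 37.7 μg/mL vs MTC 20 μg/mL: exceeds toxic threshold.

37.7 μg/mL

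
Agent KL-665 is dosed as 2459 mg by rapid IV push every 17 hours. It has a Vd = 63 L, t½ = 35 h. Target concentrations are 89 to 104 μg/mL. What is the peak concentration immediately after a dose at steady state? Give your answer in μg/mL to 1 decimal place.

τ/t½ = 17/35 ≈ 0.48571, so fraction remaining f = (1/2)^(17/35) ≈ 0.7141.
Accumulation ratio R = 1/(1 − f) ≈ 1/0.2859 ≈ 3.4977.
Single-dose peak C₀ = D/Vd = 2459/63 ≈ 39.032 μg/mL.
Steady-state peak Cmax,ss = C₀·R ≈ 39.032 × 3.4977 ≈ 136.522 μg/mL.
Peak 136.5 μg/mL vs MTC 104 μg/mL: exceeds toxic threshold.

136.5 μg/mL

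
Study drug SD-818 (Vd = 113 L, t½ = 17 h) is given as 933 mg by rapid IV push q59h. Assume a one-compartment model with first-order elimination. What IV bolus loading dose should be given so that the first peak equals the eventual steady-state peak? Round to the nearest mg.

1026 mg

f = (1/2)^(59/17) ≈ 0.090209; accumulation ratio R = 1/(1−f) ≈ 1.09915.
Loading dose to hit Cmax,ss on first dose: D_load = D_maint·R ≈ 933 × 1.09915 ≈ 1025.51 mg.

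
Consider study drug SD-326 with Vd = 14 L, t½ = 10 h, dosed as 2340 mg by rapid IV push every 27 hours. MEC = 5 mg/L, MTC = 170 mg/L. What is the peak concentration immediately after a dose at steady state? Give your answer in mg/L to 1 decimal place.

Over one 27-h interval, 27/10 ≈ 2.7 half-lives elapse, leaving f ≈ 0.1539 of each dose.
At steady state, accumulation factor R = 1/(1 − e^(−kτ)) ≈ 1.1819.
Single-dose peak C₀ = D/Vd = 2340/14 ≈ 167.143 mg/L.
Steady-state peak Cmax,ss = C₀·R ≈ 167.143 × 1.1819 ≈ 197.546 mg/L.
Peak 197.5 mg/L vs MTC 170 mg/L: exceeds toxic threshold.

197.5 mg/L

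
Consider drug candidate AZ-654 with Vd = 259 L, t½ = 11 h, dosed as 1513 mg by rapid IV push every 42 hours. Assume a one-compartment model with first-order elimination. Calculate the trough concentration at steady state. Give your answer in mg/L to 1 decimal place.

k = ln2/t½ = ln2/11 ≈ 0.063013 h⁻¹; fraction remaining f = e^(−kτ) = e^(−0.063013×42) ≈ 0.0709.
Each bolus raises the concentration by D/Vd = 1513/259 ≈ 5.842 mg/L.
Steady-state trough Cmin,ss = C₀·f/(1−f) ≈ 5.842 × 0.0709/0.9291 ≈ 0.446 mg/L.

0.4 mg/L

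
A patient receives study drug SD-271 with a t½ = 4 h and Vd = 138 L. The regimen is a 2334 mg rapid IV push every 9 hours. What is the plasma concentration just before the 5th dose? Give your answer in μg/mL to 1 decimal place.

f = (1/2)^(τ/t½) = (1/2)^(9/4) ≈ 0.2102.
C₀ = D/Vd = 2334/138 ≈ 16.913 μg/mL.
Before the 5th dose, 4 doses have been given. Superposition: Cmin = C₀·(f + f² + … + f^4).
≈ 16.913 × (0.2102 + 0.0442 + 0.0093 + 0.0020) ≈ 16.913 × 0.2657 ≈ 4.494 μg/mL.

4.5 μg/mL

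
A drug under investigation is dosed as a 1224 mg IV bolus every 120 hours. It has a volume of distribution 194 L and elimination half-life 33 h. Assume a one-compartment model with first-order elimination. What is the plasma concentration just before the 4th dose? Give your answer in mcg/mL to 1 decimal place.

0.6 mcg/mL

f = (1/2)^(τ/t½) = (1/2)^(120/33) ≈ 0.0804.
C₀ = D/Vd = 1224/194 ≈ 6.309 mcg/mL.
Before the 4th dose, 3 doses have been given. Superposition: Cmin = C₀·(f + f² + … + f^3).
≈ 6.309 × (0.0804 + 0.0065 + 0.0005) ≈ 6.309 × 0.0874 ≈ 0.551 mcg/mL.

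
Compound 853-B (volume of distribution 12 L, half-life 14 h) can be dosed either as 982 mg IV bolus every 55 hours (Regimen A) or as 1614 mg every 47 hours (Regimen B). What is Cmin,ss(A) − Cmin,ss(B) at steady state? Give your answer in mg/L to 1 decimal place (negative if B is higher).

-8.8 mg/L

Regimen A: f = (1/2)^(55/14) ≈ 0.0657; Cmin,ss = (982/12)·f/(1−f) ≈ 5.755 mg/L.
Regimen B: f = (1/2)^(47/14) ≈ 0.0976; Cmin,ss = (1614/12)·f/(1−f) ≈ 14.547 mg/L.
Difference ≈ 5.755 − 14.547 ≈ -8.792 mg/L.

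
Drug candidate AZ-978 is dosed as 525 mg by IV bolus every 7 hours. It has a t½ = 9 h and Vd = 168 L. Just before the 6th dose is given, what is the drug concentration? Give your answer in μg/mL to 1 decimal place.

4.1 μg/mL

f = (1/2)^(τ/t½) = (1/2)^(7/9) ≈ 0.5833.
C₀ = D/Vd = 525/168 ≈ 3.125 μg/mL.
Before the 6th dose, 5 doses have been given. Superposition: Cmin = C₀·(f + f² + … + f^5).
≈ 3.125 × (0.5833 + 0.3402 + 0.1985 + 0.1158 + 0.0675) ≈ 3.125 × 1.3053 ≈ 4.079 μg/mL.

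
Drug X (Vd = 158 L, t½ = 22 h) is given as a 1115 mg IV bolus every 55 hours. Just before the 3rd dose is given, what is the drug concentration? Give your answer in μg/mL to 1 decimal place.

f = (1/2)^(τ/t½) = (1/2)^(55/22) ≈ 0.1768.
C₀ = D/Vd = 1115/158 ≈ 7.057 μg/mL.
Before the 3rd dose, 2 doses have been given. Superposition: Cmin = C₀·(f + f²).
≈ 7.057 × (0.1768 + 0.0313) ≈ 7.057 × 0.2081 ≈ 1.469 μg/mL.

1.5 μg/mL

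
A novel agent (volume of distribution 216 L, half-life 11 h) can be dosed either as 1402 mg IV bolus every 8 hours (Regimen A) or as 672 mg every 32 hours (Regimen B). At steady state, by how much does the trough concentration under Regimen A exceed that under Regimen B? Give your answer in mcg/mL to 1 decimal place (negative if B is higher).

Regimen A: f = (1/2)^(8/11) ≈ 0.6040; Cmin,ss = (1402/216)·f/(1−f) ≈ 9.900 mcg/mL.
Regimen B: f = (1/2)^(32/11) ≈ 0.1331; Cmin,ss = (672/216)·f/(1−f) ≈ 0.478 mcg/mL.
Difference ≈ 9.900 − 0.478 ≈ 9.422 mcg/mL.

9.4 mcg/mL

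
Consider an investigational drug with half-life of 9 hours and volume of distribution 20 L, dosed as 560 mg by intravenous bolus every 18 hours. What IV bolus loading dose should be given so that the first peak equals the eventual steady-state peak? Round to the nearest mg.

747 mg

f = (1/2)^(18/9) ≈ 0.250000; accumulation ratio R = 1/(1−f) ≈ 1.33333.
Loading dose to hit Cmax,ss on first dose: D_load = D_maint·R ≈ 560 × 1.33333 ≈ 746.66 mg.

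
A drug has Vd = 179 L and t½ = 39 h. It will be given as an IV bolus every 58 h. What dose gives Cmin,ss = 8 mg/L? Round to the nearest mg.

τ/t½ = 58/39 ≈ 1.4872, so f = (1/2)^(58/39) ≈ 0.356709.
Cmin,ss = (D/Vd)·f/(1−f), so D = Cmin,ss·Vd·(1−f)/f.
D = 8 × 179 × (1−f)/f ≈ 8 × 179 × 1.80341 ≈ 2582.48 mg.

2582 mg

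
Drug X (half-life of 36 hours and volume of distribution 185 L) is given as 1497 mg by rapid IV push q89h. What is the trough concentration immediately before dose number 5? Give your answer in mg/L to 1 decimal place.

1.8 mg/L

f = (1/2)^(τ/t½) = (1/2)^(89/36) ≈ 0.1802.
C₀ = D/Vd = 1497/185 ≈ 8.092 mg/L.
Before the 5th dose, 4 doses have been given. Superposition: Cmin = C₀·(f + f² + … + f^4).
≈ 8.092 × (0.1802 + 0.0325 + 0.0059 + 0.0011) ≈ 8.092 × 0.2197 ≈ 1.778 mg/L.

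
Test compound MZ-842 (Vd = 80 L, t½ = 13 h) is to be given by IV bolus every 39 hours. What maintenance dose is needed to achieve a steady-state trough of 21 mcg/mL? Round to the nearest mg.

τ/t½ = 39/13 ≈ 3, so f = (1/2)^(39/13) ≈ 0.125000.
Cmin,ss = (D/Vd)·f/(1−f), so D = Cmin,ss·Vd·(1−f)/f.
D = 21 × 80 × (1−f)/f ≈ 21 × 80 × 7.00000 ≈ 11760.00 mg.

11760 mg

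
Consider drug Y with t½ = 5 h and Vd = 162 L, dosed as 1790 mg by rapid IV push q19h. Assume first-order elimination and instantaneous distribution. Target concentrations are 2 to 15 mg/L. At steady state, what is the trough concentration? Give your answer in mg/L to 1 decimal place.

k = ln2/t½ = ln2/5 ≈ 0.138629 h⁻¹; fraction remaining f = e^(−kτ) = e^(−0.138629×19) ≈ 0.0718.
Single-dose peak C₀ = D/Vd = 1790/162 ≈ 11.049 mg/L.
Steady-state trough Cmin,ss = C₀·f/(1−f) ≈ 11.049 × 0.0718/0.9282 ≈ 0.855 mg/L.
Trough 0.9 mg/L vs MEC 2 mg/L: subtherapeutic.

0.9 mg/L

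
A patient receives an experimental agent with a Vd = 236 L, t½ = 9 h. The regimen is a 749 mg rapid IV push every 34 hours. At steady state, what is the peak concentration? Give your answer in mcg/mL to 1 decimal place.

3.4 mcg/mL

Over one 34-h interval, 34/9 ≈ 3.7778 half-lives elapse, leaving f ≈ 0.0729 of each dose.
Accumulation ratio R = 1/(1 − f) ≈ 1/0.9271 ≈ 1.0786.
Each bolus raises the concentration by D/Vd = 749/236 ≈ 3.174 mcg/mL.
Cmax,ss = C₀/(1 − f) ≈ 3.174/0.9271 ≈ 3.424 mcg/mL.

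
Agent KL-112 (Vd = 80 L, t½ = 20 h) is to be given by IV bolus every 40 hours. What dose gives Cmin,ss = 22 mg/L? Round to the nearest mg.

5280 mg

τ/t½ = 40/20 ≈ 2, so f = (1/2)^(40/20) ≈ 0.250000.
Cmin,ss = (D/Vd)·f/(1−f), so D = Cmin,ss·Vd·(1−f)/f.
D = 22 × 80 × (1−f)/f ≈ 22 × 80 × 3.00000 ≈ 5280.00 mg.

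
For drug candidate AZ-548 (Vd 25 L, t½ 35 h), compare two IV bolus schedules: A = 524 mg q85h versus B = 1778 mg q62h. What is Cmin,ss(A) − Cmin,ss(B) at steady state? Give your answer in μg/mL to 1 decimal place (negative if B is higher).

Regimen A: f = (1/2)^(85/35) ≈ 0.1857; Cmin,ss = (524/25)·f/(1−f) ≈ 4.780 μg/mL.
Regimen B: f = (1/2)^(62/35) ≈ 0.2929; Cmin,ss = (1778/25)·f/(1−f) ≈ 29.460 μg/mL.
Difference ≈ 4.780 − 29.460 ≈ -24.680 μg/mL.

-24.7 μg/mL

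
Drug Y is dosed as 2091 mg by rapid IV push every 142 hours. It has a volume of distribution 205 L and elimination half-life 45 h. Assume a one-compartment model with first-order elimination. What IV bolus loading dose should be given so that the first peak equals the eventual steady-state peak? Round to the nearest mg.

2355 mg

f = (1/2)^(142/45) ≈ 0.112223; accumulation ratio R = 1/(1−f) ≈ 1.12641.
Loading dose to hit Cmax,ss on first dose: D_load = D_maint·R ≈ 2091 × 1.12641 ≈ 2355.32 mg.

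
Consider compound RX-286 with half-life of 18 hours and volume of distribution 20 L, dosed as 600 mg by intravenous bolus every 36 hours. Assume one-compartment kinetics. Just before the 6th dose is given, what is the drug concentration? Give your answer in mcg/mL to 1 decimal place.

10.0 mcg/mL

f = (1/2)^(τ/t½) = (1/2)^(36/18) ≈ 0.2500.
C₀ = D/Vd = 600/20 ≈ 30.000 mcg/mL.
Before the 6th dose, 5 doses have been given. Superposition: Cmin = C₀·(f + f² + … + f^5).
≈ 30.000 × (0.2500 + 0.0625 + 0.0156 + 0.0039 + 0.0010) ≈ 30.000 × 0.3330 ≈ 9.990 mcg/mL.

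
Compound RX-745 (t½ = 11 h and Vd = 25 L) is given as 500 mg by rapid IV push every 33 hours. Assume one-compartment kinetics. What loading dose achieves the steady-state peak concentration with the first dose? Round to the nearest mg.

f = (1/2)^(33/11) ≈ 0.125000; accumulation ratio R = 1/(1−f) ≈ 1.14286.
Loading dose to hit Cmax,ss on first dose: D_load = D_maint·R ≈ 500 × 1.14286 ≈ 571.43 mg.

571 mg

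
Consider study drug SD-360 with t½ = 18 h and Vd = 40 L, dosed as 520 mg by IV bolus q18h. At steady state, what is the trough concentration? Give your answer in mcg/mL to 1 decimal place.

13.0 mcg/mL

The dosing interval is 1 half-life, so f = 2^(−1) = 0.5.
Accumulation ratio R = 1/(1 − f) = 1/0.5 = 2/1.
Single-dose peak C₀ = D/Vd = 520/40 = 13 mcg/mL.
Steady-state peak Cmax,ss = C₀·R = 13 × 2/1 ≈ 26.000 mcg/mL.
Steady-state trough Cmin,ss = Cmax,ss·f ≈ 26.000 × 0.5 ≈ 13.000 mcg/mL.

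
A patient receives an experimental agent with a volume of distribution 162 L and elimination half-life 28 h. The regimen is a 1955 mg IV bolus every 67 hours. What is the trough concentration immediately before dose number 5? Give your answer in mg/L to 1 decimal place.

f = (1/2)^(τ/t½) = (1/2)^(67/28) ≈ 0.1904.
C₀ = D/Vd = 1955/162 ≈ 12.068 mg/L.
Before the 5th dose, 4 doses have been given. Superposition: Cmin = C₀·(f + f² + … + f^4).
≈ 12.068 × (0.1904 + 0.0363 + 0.0069 + 0.0013) ≈ 12.068 × 0.2349 ≈ 2.835 mg/L.

2.8 mg/L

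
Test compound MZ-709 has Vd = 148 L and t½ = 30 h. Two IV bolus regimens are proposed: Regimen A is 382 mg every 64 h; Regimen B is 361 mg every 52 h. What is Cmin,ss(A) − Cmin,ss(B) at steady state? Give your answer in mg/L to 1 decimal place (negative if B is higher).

-0.3 mg/L

Regimen A: f = (1/2)^(64/30) ≈ 0.2279; Cmin,ss = (382/148)·f/(1−f) ≈ 0.762 mg/L.
Regimen B: f = (1/2)^(52/30) ≈ 0.3008; Cmin,ss = (361/148)·f/(1−f) ≈ 1.049 mg/L.
Difference ≈ 0.762 − 1.049 ≈ -0.287 mg/L.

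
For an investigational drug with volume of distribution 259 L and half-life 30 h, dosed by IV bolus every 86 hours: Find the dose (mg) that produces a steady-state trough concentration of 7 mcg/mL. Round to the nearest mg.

τ/t½ = 86/30 ≈ 2.8667, so f = (1/2)^(86/30) ≈ 0.137103.
Cmin,ss = (D/Vd)·f/(1−f), so D = Cmin,ss·Vd·(1−f)/f.
D = 7 × 259 × (1−f)/f ≈ 7 × 259 × 6.29379 ≈ 11410.64 mg.

11411 mg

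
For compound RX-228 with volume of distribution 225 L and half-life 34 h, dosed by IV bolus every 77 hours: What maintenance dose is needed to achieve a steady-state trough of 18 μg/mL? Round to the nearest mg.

τ/t½ = 77/34 ≈ 2.2647, so f = (1/2)^(77/34) ≈ 0.208092.
Cmin,ss = (D/Vd)·f/(1−f), so D = Cmin,ss·Vd·(1−f)/f.
D = 18 × 225 × (1−f)/f ≈ 18 × 225 × 3.80557 ≈ 15412.56 mg.

15413 mg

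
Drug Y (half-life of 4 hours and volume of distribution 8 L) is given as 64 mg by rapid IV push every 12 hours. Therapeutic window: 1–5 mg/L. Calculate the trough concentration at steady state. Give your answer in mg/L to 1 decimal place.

1.1 mg/L

τ = 12 h = 3 half-lives, so f = (1/2)^3 = 0.125.
Accumulation ratio R = 1/(1 − f) = 1/0.875 = 8/7.
Single-dose peak C₀ = D/Vd = 64/8 = 8 mg/L.
Steady-state peak Cmax,ss = C₀·R = 8 × 8/7 ≈ 9.143 mg/L.
Steady-state trough Cmin,ss = Cmax,ss·f ≈ 9.143 × 0.125 ≈ 1.143 mg/L.
Trough 1.1 mg/L vs MEC 1 mg/L: adequate.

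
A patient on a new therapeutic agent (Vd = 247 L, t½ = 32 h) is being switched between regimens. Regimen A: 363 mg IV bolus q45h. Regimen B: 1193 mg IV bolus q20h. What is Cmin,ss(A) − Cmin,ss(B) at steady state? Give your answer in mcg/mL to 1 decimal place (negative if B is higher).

-8.0 mcg/mL

Regimen A: f = (1/2)^(45/32) ≈ 0.3773; Cmin,ss = (363/247)·f/(1−f) ≈ 0.890 mcg/mL.
Regimen B: f = (1/2)^(20/32) ≈ 0.6484; Cmin,ss = (1193/247)·f/(1−f) ≈ 8.907 mcg/mL.
Difference ≈ 0.890 − 8.907 ≈ -8.017 mcg/mL.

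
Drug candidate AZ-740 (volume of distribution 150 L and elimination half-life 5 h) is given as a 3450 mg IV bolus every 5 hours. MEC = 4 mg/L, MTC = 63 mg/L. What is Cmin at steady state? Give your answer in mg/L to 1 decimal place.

23.0 mg/L

The dosing interval is 1 half-life, so f = 2^(−1) = 0.5.
Accumulation ratio R = 1/(1 − f) = 1/0.5 = 2/1.
Single-dose peak C₀ = D/Vd = 3450/150 = 23 mg/L.
Steady-state peak Cmax,ss = C₀·R = 23 × 2/1 ≈ 46.000 mg/L.
Steady-state trough Cmin,ss = Cmax,ss·f ≈ 46.000 × 0.5 ≈ 23.000 mg/L.
Trough 23.0 mg/L vs MEC 4 mg/L: adequate.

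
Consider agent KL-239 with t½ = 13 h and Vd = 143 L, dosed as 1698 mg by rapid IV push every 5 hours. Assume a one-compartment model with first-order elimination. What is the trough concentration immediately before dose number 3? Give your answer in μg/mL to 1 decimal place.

f = (1/2)^(τ/t½) = (1/2)^(5/13) ≈ 0.7660.
C₀ = D/Vd = 1698/143 ≈ 11.874 μg/mL.
Before the 3rd dose, 2 doses have been given. Superposition: Cmin = C₀·(f + f²).
≈ 11.874 × (0.7660 + 0.5868) ≈ 11.874 × 1.3528 ≈ 16.063 μg/mL.

16.1 μg/mL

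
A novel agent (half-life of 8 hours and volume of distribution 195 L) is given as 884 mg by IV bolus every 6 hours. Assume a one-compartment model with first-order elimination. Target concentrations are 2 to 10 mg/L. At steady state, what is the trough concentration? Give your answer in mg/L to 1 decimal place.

6.6 mg/L

τ/t½ = 6/8 ≈ 0.75, so fraction remaining f = (1/2)^(6/8) ≈ 0.5946.
Each bolus raises the concentration by D/Vd = 884/195 ≈ 4.533 mg/L.
Steady-state trough Cmin,ss = C₀·f/(1−f) ≈ 4.533 × 0.5946/0.4054 ≈ 6.649 mg/L.
Trough 6.6 mg/L vs MEC 2 mg/L: adequate.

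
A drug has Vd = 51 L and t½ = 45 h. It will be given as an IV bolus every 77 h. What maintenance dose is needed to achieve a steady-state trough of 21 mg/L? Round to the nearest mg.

2436 mg

τ/t½ = 77/45 ≈ 1.7111, so f = (1/2)^(77/45) ≈ 0.305425.
Cmin,ss = (D/Vd)·f/(1−f), so D = Cmin,ss·Vd·(1−f)/f.
D = 21 × 51 × (1−f)/f ≈ 21 × 51 × 2.27413 ≈ 2435.59 mg.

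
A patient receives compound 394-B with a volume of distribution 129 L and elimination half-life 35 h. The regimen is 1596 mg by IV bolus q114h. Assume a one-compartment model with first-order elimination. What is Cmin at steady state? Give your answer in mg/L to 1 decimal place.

τ/t½ = 114/35 ≈ 3.2571, so fraction remaining f = (1/2)^(114/35) ≈ 0.1046.
At steady state, accumulation factor R = 1/(1 − e^(−kτ)) ≈ 1.1168.
Single-dose peak C₀ = D/Vd = 1596/129 ≈ 12.372 mg/L.
Steady-state peak Cmax,ss = C₀·R ≈ 12.372 × 1.1168 ≈ 13.817 mg/L.
One interval later, Cmin,ss = Cmax,ss·e^(−kτ) ≈ 13.817 × 0.1046 ≈ 1.445 mg/L.

1.4 mg/L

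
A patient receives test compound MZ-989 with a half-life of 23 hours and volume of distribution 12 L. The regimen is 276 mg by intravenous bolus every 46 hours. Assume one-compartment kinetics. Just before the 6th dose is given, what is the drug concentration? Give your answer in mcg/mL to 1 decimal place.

7.7 mcg/mL

f = (1/2)^(τ/t½) = (1/2)^(46/23) ≈ 0.2500.
C₀ = D/Vd = 276/12 ≈ 23.000 mcg/mL.
Before the 6th dose, 5 doses have been given. Superposition: Cmin = C₀·(f + f² + … + f^5).
≈ 23.000 × (0.2500 + 0.0625 + 0.0156 + 0.0039 + 0.0010) ≈ 23.000 × 0.3330 ≈ 7.659 mcg/mL.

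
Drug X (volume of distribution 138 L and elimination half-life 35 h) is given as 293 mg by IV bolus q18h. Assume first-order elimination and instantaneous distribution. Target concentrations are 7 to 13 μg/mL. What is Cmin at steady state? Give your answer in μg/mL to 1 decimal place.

5.0 μg/mL

k = ln2/t½ = ln2/35 ≈ 0.019804 h⁻¹; fraction remaining f = e^(−kτ) = e^(−0.019804×18) ≈ 0.7001.
Accumulation ratio R = 1/(1 − f) ≈ 1/0.2999 ≈ 3.3344.
Each bolus raises the concentration by D/Vd = 293/138 ≈ 2.123 μg/mL.
Cmax,ss = C₀/(1 − f) ≈ 2.123/0.2999 ≈ 7.079 μg/mL.
Steady-state trough Cmin,ss = Cmax,ss·f ≈ 7.079 × 0.7001 ≈ 4.956 μg/mL.
Trough 5.0 μg/mL vs MEC 7 μg/mL: subtherapeutic.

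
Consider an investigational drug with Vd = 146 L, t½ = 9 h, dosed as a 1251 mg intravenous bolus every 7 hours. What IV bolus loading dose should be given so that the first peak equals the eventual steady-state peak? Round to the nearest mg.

3002 mg

f = (1/2)^(7/9) ≈ 0.583265; accumulation ratio R = 1/(1−f) ≈ 2.39961.
Loading dose to hit Cmax,ss on first dose: D_load = D_maint·R ≈ 1251 × 2.39961 ≈ 3001.91 mg.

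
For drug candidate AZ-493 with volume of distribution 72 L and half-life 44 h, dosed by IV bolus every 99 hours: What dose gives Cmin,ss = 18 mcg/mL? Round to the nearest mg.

4869 mg

τ/t½ = 99/44 ≈ 2.25, so f = (1/2)^(99/44) ≈ 0.210224.
Cmin,ss = (D/Vd)·f/(1−f), so D = Cmin,ss·Vd·(1−f)/f.
D = 18 × 72 × (1−f)/f ≈ 18 × 72 × 3.75683 ≈ 4868.85 mg.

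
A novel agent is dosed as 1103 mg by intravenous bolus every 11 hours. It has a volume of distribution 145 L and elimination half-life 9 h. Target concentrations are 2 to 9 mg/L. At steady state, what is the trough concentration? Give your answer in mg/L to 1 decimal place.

5.7 mg/L

τ/t½ = 11/9 ≈ 1.2222, so fraction remaining f = (1/2)^(11/9) ≈ 0.4286.
Accumulation ratio R = 1/(1 − f) ≈ 1/0.5714 ≈ 1.7501.
Single-dose peak C₀ = D/Vd = 1103/145 ≈ 7.607 mg/L.
Cmax,ss = C₀/(1 − f) ≈ 7.607/0.5714 ≈ 13.313 mg/L.
One interval later, Cmin,ss = Cmax,ss·e^(−kτ) ≈ 13.313 × 0.4286 ≈ 5.706 mg/L.
Trough 5.7 mg/L vs MEC 2 mg/L: adequate.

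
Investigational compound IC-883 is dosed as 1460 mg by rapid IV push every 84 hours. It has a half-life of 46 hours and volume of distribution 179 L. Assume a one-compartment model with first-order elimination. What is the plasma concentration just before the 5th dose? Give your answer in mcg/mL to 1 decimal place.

f = (1/2)^(τ/t½) = (1/2)^(84/46) ≈ 0.2820.
C₀ = D/Vd = 1460/179 ≈ 8.156 mcg/mL.
Before the 5th dose, 4 doses have been given. Superposition: Cmin = C₀·(f + f² + … + f^4).
≈ 8.156 × (0.2820 + 0.0795 + 0.0224 + 0.0063) ≈ 8.156 × 0.3902 ≈ 3.182 mcg/mL.

3.2 mcg/mL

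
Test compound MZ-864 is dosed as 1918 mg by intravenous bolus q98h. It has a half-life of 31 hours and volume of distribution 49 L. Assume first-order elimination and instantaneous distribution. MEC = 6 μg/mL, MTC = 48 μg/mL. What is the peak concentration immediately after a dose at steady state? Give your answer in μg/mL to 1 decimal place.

44.1 μg/mL

Over one 98-h interval, 98/31 ≈ 3.1613 half-lives elapse, leaving f ≈ 0.1118 of each dose.
Accumulation ratio R = 1/(1 − f) ≈ 1/0.8882 ≈ 1.1259.
Each bolus raises the concentration by D/Vd = 1918/49 ≈ 39.143 μg/mL.
Steady-state peak Cmax,ss = C₀·R ≈ 39.143 × 1.1259 ≈ 44.071 μg/mL.
Peak 44.1 μg/mL vs MTC 48 μg/mL: below toxic threshold.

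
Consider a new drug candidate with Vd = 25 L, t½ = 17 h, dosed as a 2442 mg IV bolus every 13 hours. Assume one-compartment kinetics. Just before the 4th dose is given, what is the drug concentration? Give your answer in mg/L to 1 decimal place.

111.2 mg/L

f = (1/2)^(τ/t½) = (1/2)^(13/17) ≈ 0.5886.
C₀ = D/Vd = 2442/25 ≈ 97.680 mg/L.
Before the 4th dose, 3 doses have been given. Superposition: Cmin = C₀·(f + f² + … + f^3).
≈ 97.680 × (0.5886 + 0.3464 + 0.2039) ≈ 97.680 × 1.1389 ≈ 111.248 mg/L.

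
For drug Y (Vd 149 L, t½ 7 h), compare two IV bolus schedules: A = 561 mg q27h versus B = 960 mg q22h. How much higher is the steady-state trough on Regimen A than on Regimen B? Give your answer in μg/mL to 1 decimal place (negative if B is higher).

Regimen A: f = (1/2)^(27/7) ≈ 0.0690; Cmin,ss = (561/149)·f/(1−f) ≈ 0.279 μg/mL.
Regimen B: f = (1/2)^(22/7) ≈ 0.1132; Cmin,ss = (960/149)·f/(1−f) ≈ 0.822 μg/mL.
Difference ≈ 0.279 − 0.822 ≈ -0.543 μg/mL.

-0.5 μg/mL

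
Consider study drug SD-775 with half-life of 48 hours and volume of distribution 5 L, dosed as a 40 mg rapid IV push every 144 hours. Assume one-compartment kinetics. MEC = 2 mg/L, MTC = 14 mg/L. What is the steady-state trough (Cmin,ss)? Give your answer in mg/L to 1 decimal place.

1.1 mg/L

τ = 144 h = 3 half-lives, so f = (1/2)^3 = 0.125.
Accumulation ratio R = 1/(1 − f) = 1/0.875 = 8/7.
Single-dose peak C₀ = D/Vd = 40/5 = 8 mg/L.
Steady-state peak Cmax,ss = C₀·R = 8 × 8/7 ≈ 9.143 mg/L.
Steady-state trough Cmin,ss = Cmax,ss·f ≈ 9.143 × 0.125 ≈ 1.143 mg/L.
Trough 1.1 mg/L vs MEC 2 mg/L: subtherapeutic.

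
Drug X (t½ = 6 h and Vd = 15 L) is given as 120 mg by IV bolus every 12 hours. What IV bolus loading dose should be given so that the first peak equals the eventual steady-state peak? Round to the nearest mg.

160 mg

f = (1/2)^(12/6) ≈ 0.250000; accumulation ratio R = 1/(1−f) ≈ 1.33333.
Loading dose to hit Cmax,ss on first dose: D_load = D_maint·R ≈ 120 × 1.33333 ≈ 160.00 mg.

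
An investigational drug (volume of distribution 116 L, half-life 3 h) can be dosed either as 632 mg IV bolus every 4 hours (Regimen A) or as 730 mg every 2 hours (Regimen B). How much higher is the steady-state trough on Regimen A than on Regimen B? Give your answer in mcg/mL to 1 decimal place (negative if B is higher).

-7.1 mcg/mL

Regimen A: f = (1/2)^(4/3) ≈ 0.3969; Cmin,ss = (632/116)·f/(1−f) ≈ 3.586 mcg/mL.
Regimen B: f = (1/2)^(2/3) ≈ 0.6300; Cmin,ss = (730/116)·f/(1−f) ≈ 10.715 mcg/mL.
Difference ≈ 3.586 − 10.715 ≈ -7.129 mcg/mL.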